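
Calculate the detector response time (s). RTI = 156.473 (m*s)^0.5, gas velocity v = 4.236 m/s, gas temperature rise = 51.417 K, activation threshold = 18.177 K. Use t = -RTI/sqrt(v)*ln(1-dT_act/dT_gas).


dT_act/dT_gas = 0.35352
ln(1 - 0.35352) = -0.43621
t = -156.473 / sqrt(4.236) * -0.43621 = 33.164 s

33.164 s


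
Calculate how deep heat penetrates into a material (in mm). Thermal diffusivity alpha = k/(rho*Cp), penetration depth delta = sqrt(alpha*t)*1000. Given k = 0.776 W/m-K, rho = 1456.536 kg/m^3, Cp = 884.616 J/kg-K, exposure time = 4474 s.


alpha = 0.776 / (1456.536 * 884.616) = 6.0226e-07 m^2/s
alpha * t = 0.0026945
delta = sqrt(0.0026945) * 1000 = 51.909 mm

51.909 mm


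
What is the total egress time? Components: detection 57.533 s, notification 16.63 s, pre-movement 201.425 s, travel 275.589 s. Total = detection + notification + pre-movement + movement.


Total = 57.533 + 16.63 + 201.425 + 275.589 = 551.177 s

551.177 s


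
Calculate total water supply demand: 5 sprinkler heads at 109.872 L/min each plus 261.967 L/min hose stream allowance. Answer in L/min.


Sprinkler demand = 5 * 109.872 = 549.36 L/min
Total = 549.36 + 261.967 = 811.327 L/min

811.327 L/min


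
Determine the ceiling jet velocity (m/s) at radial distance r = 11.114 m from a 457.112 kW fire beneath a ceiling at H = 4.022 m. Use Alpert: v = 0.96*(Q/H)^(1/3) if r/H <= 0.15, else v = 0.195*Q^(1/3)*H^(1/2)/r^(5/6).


r/H = 11.114 / 4.022 = 2.7633
r/H > 0.15, so v = 0.195*Q^(1/3)*H^(1/2)/r^(5/6)
Q^(1/3) = 7.7033
H^(1/2) = 2.0055
r^(5/6) = 7.4398
v = 0.195 * 7.7033 * 2.0055 / 7.4398 = 0.40492 m/s

0.40492 m/s


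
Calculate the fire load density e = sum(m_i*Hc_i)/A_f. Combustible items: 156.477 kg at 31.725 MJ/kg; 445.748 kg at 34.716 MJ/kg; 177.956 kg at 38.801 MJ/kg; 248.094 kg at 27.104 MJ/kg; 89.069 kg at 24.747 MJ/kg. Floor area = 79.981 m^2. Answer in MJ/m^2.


Total energy = 156.477*31.725 + 445.748*34.716 + 177.956*38.801 + 248.094*27.104 + 89.069*24.747
= 4964.233 + 15474.59 + 6904.871 + 6724.340 + 2204.191
= 36272.22 MJ
e = 36272.22 / 79.981 = 453.51 MJ/m^2

453.51 MJ/m^2


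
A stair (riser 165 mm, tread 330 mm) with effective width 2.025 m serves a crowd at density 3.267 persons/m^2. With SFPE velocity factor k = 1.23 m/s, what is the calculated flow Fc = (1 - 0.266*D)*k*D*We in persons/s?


1 - 0.266*D = 1 - 0.266*3.267 = 0.13098
Fs = 0.13098 * 1.23 * 3.267 = 0.52632 persons/(s*m)
Fc = 0.52632 * 2.025 = 1.0658 persons/s

1.0658 persons/s


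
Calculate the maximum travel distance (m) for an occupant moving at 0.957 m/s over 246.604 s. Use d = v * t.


d = 0.957 * 246.604 = 236.00 m

236.00 m


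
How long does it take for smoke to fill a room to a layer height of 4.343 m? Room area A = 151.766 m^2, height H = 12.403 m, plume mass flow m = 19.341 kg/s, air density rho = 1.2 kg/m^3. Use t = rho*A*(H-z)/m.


H - z = 8.06 m
t = 1.2 * 151.766 * 8.06 / 19.341 = 75.895 s

75.895 s


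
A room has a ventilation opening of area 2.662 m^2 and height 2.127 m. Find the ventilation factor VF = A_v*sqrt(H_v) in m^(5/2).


sqrt(H_v) = 1.4584
VF = 2.662 * 1.4584 = 3.8823 m^(5/2)

3.8823 m^(5/2)


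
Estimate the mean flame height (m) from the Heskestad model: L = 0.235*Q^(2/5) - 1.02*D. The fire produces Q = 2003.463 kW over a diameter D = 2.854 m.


Q^(2/5) = 20.927
0.235 * Q^(2/5) = 4.9179
1.02 * D = 2.9111
L = 2.0068 m

2.0068 m


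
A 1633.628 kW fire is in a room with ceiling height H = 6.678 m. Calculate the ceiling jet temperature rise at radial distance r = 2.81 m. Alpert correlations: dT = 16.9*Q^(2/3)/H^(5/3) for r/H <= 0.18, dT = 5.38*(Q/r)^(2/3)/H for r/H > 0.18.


r/H = 2.81 / 6.678 = 0.42078
r/H > 0.18, so dT = 5.38*(Q/r)^(2/3)/H
Q/r = 581.36
(Q/r)^(2/3) = 69.657
dT = 5.38 * 69.657 / 6.678 = 56.118 K

56.118 K


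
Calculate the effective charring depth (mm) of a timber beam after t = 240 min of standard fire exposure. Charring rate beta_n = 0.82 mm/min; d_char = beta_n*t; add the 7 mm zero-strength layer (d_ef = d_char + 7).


d_char = 0.82 * 240 = 196.8 mm
d_ef = 196.8 + 1.0*7 = 203.8 mm

203.8 mm


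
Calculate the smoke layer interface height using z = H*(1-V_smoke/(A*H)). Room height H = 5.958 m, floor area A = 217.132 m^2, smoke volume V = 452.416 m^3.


V/(A*H) = 0.34971
1 - 0.34971 = 0.65029
z = 5.958 * 0.65029 = 3.8744 m

3.8744 m


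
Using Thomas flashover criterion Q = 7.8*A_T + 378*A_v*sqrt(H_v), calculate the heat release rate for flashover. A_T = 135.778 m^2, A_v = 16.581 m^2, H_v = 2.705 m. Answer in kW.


7.8*A_T = 1059.1
sqrt(H_v) = 1.6447
378*A_v*sqrt(H_v) = 10308
Q = 1059.1 + 10308 = 11367 kW

11367 kW


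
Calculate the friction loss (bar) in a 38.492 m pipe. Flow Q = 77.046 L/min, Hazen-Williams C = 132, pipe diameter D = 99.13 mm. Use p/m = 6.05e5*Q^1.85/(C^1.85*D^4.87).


Q^1.85 = 3093.8
C^1.85 = 8376.5
D^4.87 = 5.2665e+09
p/m = 4.2429e-05 bar/m
p_total = 4.2429e-05 * 38.492 = 0.0016332 bar

0.0016332 bar


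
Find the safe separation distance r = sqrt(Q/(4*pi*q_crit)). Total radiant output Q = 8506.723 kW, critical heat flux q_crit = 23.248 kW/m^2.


4*pi*q_crit = 292.14
Q/(4*pi*q_crit) = 29.118
r = sqrt(29.118) = 5.3961 m

5.3961 m


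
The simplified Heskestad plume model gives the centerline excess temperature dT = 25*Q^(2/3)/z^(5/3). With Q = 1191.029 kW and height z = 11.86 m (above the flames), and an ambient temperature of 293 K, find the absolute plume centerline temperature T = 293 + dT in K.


Q^(2/3) = 112.36
z^(5/3) = 61.680
dT = 25 * 112.36 / 61.680 = 45.542 K
T = 293 + 45.542 = 338.54 K

338.54 K


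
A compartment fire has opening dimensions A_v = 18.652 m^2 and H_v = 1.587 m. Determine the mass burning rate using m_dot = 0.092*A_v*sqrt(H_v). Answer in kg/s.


sqrt(H_v) = 1.2598
m_dot = 0.092 * 18.652 * 1.2598 = 2.1617 kg/s

2.1617 kg/s


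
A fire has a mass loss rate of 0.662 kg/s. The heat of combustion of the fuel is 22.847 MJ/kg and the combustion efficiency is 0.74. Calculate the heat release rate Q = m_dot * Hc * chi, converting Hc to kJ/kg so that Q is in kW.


Hc = 22.847 MJ/kg = 22.847 * 1000 kJ/kg = 22847 kJ/kg
Q = 0.662 kg/s * 22847 kJ/kg * 0.74 = 11192 kW

11192 kW


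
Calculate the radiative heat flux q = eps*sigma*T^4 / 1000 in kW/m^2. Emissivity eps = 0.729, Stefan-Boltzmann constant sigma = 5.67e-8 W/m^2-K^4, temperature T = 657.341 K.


T^4 = 1.8671e+11
q = 0.729 * 5.67e-8 * 1.8671e+11 / 1000 = 7.7174 kW/m^2

7.7174 kW/m^2


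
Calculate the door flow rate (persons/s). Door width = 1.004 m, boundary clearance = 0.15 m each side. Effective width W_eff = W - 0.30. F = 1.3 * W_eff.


W_eff = 1.004 - 0.30 = 0.704 m
F = 1.3 * 0.704 = 0.91520 persons/s

0.91520 persons/s


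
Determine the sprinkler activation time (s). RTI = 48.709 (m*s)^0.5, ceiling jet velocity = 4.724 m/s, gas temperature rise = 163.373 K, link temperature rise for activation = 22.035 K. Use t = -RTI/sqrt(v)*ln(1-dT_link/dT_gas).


dT_link/dT_gas = 0.13488
ln(1 - 0.13488) = -0.14488
t = -48.709 / sqrt(4.724) * -0.14488 = 3.2469 s

3.2469 s


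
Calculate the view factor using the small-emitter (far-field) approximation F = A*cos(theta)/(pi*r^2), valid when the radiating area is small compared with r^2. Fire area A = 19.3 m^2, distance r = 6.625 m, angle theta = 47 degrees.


cos(47 deg) = 0.68200
pi*r^2 = 137.89
F = 19.3 * 0.68200 / 137.89 = 0.095459

0.095459


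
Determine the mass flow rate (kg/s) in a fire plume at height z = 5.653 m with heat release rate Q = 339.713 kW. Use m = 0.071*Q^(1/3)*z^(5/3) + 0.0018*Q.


Q^(1/3) = 6.9776
z^(5/3) = 17.939
First term = 0.071 * 6.9776 * 17.939 = 8.8871
Second term = 0.0018 * 339.713 = 0.61148
m = 9.4986 kg/s

9.4986 kg/s


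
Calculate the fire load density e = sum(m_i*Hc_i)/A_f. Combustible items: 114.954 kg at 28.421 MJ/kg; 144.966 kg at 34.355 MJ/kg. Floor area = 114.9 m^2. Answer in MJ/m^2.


Total energy = 114.954*28.421 + 144.966*34.355
= 3267.108 + 4980.307
= 8247.415 MJ
e = 8247.415 / 114.9 = 71.779 MJ/m^2

71.779 MJ/m^2


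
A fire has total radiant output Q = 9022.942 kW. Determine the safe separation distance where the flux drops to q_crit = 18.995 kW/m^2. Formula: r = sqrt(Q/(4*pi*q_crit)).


4*pi*q_crit = 238.70
Q/(4*pi*q_crit) = 37.801
r = sqrt(37.801) = 6.1482 m

6.1482 m


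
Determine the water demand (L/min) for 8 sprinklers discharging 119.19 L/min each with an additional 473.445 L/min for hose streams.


Sprinkler demand = 8 * 119.19 = 953.52 L/min
Total = 953.52 + 473.445 = 1426.965 L/min

1426.965 L/min


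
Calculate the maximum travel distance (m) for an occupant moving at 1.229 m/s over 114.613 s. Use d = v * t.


d = 1.229 * 114.613 = 140.86 m

140.86 m


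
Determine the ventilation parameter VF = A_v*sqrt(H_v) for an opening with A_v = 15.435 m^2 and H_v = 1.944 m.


sqrt(H_v) = 1.3943
VF = 15.435 * 1.3943 = 21.521 m^(5/2)

21.521 m^(5/2)


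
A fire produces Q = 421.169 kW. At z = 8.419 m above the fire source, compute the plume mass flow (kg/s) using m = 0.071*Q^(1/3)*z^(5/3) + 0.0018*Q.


Q^(1/3) = 7.4958
z^(5/3) = 34.842
First term = 0.071 * 7.4958 * 34.842 = 18.543
Second term = 0.0018 * 421.169 = 0.75810
m = 19.301 kg/s

19.301 kg/s


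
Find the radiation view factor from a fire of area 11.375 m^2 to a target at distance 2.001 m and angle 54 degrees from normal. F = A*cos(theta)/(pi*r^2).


cos(54 deg) = 0.58779
pi*r^2 = 12.579
F = 11.375 * 0.58779 / 12.579 = 0.53153

0.53153


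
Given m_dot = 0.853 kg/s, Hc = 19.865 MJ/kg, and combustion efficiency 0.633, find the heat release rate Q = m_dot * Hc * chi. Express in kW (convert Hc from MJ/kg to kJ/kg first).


Hc = 19.865 MJ/kg = 19.865 * 1000 kJ/kg = 19865 kJ/kg
Q = 0.853 kg/s * 19865 kJ/kg * 0.633 = 10726 kW

10726 kW


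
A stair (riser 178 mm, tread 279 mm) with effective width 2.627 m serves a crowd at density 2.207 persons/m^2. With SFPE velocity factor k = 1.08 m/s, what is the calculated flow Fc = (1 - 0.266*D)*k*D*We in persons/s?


1 - 0.266*D = 1 - 0.266*2.207 = 0.41294
Fs = 0.41294 * 1.08 * 2.207 = 0.98426 persons/(s*m)
Fc = 0.98426 * 2.627 = 2.5857 persons/s

2.5857 persons/s


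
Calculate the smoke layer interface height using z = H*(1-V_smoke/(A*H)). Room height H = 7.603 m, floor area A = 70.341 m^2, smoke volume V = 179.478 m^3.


V/(A*H) = 0.33560
1 - 0.33560 = 0.66440
z = 7.603 * 0.66440 = 5.0515 m

5.0515 m


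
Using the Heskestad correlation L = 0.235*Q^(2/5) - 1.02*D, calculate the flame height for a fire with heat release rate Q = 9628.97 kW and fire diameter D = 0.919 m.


Q^(2/5) = 39.213
0.235 * Q^(2/5) = 9.2151
1.02 * D = 0.93738
L = 8.2777 m

8.2777 m


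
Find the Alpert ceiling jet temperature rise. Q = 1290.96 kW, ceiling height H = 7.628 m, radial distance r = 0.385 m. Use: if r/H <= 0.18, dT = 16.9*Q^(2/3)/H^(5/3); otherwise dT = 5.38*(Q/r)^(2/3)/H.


r/H = 0.385 / 7.628 = 0.050472
r/H <= 0.18, so dT = 16.9*Q^(2/3)/H^(5/3)
Q^(2/3) = 118.56
H^(5/3) = 29.559
dT = 16.9 * 118.56 / 29.559 = 67.787 K

67.787 K


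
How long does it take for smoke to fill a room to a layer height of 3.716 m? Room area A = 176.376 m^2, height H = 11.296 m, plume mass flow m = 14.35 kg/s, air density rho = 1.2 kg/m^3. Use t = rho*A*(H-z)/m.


H - z = 7.58 m
t = 1.2 * 176.376 * 7.58 / 14.35 = 111.80 s

111.80 s


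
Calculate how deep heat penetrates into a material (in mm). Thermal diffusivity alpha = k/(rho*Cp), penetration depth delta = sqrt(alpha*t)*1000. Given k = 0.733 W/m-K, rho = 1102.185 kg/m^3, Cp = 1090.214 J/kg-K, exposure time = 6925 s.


alpha = 0.733 / (1102.185 * 1090.214) = 6.1001e-07 m^2/s
alpha * t = 0.0042243
delta = sqrt(0.0042243) * 1000 = 64.995 mm

64.995 mm


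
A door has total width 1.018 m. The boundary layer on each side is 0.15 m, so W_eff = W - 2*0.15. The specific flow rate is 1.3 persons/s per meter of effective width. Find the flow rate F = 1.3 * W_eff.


W_eff = 1.018 - 0.30 = 0.718 m
F = 1.3 * 0.718 = 0.93340 persons/s

0.93340 persons/s


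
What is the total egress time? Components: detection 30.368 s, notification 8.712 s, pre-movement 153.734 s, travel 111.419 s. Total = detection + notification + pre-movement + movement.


Total = 30.368 + 8.712 + 153.734 + 111.419 = 304.233 s

304.233 s


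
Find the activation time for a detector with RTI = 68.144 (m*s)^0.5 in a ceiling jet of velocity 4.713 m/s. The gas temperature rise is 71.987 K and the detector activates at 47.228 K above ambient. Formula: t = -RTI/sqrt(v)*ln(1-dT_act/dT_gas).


dT_act/dT_gas = 0.65606
ln(1 - 0.65606) = -1.0673
t = -68.144 / sqrt(4.713) * -1.0673 = 33.501 s

33.501 s


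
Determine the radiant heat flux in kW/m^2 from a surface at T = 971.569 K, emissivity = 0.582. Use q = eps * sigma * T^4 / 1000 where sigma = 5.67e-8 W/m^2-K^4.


T^4 = 8.9103e+11
q = 0.582 * 5.67e-8 * 8.9103e+11 / 1000 = 29.404 kW/m^2

29.404 kW/m^2


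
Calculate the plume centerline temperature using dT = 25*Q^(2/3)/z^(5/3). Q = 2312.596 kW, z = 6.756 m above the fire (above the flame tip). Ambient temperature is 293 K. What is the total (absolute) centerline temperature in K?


Q^(2/3) = 174.88
z^(5/3) = 24.144
dT = 25 * 174.88 / 24.144 = 181.07 K
T = 293 + 181.07 = 474.07 K

474.07 K


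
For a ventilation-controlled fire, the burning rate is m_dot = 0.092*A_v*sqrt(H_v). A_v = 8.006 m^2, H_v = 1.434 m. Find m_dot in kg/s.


sqrt(H_v) = 1.1975
m_dot = 0.092 * 8.006 * 1.1975 = 0.88202 kg/s

0.88202 kg/s


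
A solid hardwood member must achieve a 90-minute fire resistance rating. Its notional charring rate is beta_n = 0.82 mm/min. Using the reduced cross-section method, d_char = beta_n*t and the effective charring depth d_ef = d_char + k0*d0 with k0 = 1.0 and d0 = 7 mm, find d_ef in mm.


d_char = 0.82 * 90 = 73.8 mm
d_ef = 73.8 + 1.0*7 = 80.8 mm

80.8 mm


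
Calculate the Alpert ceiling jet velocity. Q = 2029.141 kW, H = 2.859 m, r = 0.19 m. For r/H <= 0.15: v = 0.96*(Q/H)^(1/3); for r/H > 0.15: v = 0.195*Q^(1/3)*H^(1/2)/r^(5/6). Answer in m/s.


r/H = 0.19 / 2.859 = 0.066457
r/H <= 0.15, so v = 0.96*(Q/H)^(1/3)
Q/H = 709.74
(Q/H)^(1/3) = 8.9200
v = 0.96 * 8.9200 = 8.5632 m/s

8.5632 m/s


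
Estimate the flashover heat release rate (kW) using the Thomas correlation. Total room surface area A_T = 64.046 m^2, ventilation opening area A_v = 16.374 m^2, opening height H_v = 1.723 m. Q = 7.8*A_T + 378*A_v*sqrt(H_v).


7.8*A_T = 499.56
sqrt(H_v) = 1.3126
378*A_v*sqrt(H_v) = 8124.4
Q = 499.56 + 8124.4 = 8623.9 kW

8623.9 kW


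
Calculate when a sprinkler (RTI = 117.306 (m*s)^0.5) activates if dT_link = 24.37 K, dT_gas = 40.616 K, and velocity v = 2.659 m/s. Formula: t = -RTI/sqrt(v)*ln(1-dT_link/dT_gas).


dT_link/dT_gas = 0.60001
ln(1 - 0.60001) = -0.91632
t = -117.306 / sqrt(2.659) * -0.91632 = 65.918 s

65.918 s


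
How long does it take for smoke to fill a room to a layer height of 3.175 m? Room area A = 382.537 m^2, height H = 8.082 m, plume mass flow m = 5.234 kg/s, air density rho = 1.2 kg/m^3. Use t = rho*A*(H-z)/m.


H - z = 4.907 m
t = 1.2 * 382.537 * 4.907 / 5.234 = 430.37 s

430.37 s


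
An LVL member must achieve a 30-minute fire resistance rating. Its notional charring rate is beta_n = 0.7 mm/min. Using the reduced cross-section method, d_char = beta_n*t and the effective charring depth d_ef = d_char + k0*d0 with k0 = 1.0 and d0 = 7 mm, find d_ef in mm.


d_char = 0.7 * 30 = 21 mm
d_ef = 21 + 1.0*7 = 28 mm

28 mm


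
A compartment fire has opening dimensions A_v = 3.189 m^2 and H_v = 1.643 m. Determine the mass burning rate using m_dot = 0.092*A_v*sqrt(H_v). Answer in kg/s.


sqrt(H_v) = 1.2818
m_dot = 0.092 * 3.189 * 1.2818 = 0.37606 kg/s

0.37606 kg/s


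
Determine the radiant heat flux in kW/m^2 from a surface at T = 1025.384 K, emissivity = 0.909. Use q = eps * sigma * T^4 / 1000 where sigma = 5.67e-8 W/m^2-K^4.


T^4 = 1.1055e+12
q = 0.909 * 5.67e-8 * 1.1055e+12 / 1000 = 56.976 kW/m^2

56.976 kW/m^2


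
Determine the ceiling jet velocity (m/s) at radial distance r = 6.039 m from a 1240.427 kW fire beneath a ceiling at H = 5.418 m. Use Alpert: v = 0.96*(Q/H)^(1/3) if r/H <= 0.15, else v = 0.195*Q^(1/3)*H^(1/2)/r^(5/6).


r/H = 6.039 / 5.418 = 1.1146
r/H > 0.15, so v = 0.195*Q^(1/3)*H^(1/2)/r^(5/6)
Q^(1/3) = 10.745
H^(1/2) = 2.3277
r^(5/6) = 4.4751
v = 0.195 * 10.745 * 2.3277 / 4.4751 = 1.0898 m/s

1.0898 m/s


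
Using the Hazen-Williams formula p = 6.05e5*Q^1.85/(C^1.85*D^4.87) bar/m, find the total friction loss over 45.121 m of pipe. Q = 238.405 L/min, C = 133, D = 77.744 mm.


Q^1.85 = 25005
C^1.85 = 8494.3
D^4.87 = 1.6127e+09
p/m = 0.0011044 bar/m
p_total = 0.0011044 * 45.121 = 0.049830 bar

0.049830 bar


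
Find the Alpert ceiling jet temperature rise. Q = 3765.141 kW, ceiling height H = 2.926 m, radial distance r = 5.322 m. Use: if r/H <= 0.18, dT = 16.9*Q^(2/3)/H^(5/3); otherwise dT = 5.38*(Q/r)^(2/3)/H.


r/H = 5.322 / 2.926 = 1.8189
r/H > 0.18, so dT = 5.38*(Q/r)^(2/3)/H
Q/r = 707.47
(Q/r)^(2/3) = 79.397
dT = 5.38 * 79.397 / 2.926 = 145.99 K

145.99 K


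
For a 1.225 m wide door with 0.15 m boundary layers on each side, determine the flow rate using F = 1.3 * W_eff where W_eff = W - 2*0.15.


W_eff = 1.225 - 0.30 = 0.925 m
F = 1.3 * 0.925 = 1.2025 persons/s

1.2025 persons/s


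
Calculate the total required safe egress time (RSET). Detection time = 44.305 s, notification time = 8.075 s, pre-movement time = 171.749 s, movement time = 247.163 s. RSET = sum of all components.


Total = 44.305 + 8.075 + 171.749 + 247.163 = 471.292 s

471.292 s


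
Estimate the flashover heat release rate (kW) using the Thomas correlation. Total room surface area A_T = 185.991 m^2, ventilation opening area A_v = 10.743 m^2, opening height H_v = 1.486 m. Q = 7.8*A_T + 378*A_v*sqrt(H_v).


7.8*A_T = 1450.7
sqrt(H_v) = 1.2190
378*A_v*sqrt(H_v) = 4950.2
Q = 1450.7 + 4950.2 = 6401.0 kW

6401.0 kW


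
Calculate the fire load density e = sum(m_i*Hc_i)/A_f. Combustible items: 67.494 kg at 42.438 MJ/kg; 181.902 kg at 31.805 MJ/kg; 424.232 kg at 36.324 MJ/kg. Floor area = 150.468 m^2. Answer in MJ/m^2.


Total energy = 67.494*42.438 + 181.902*31.805 + 424.232*36.324
= 2864.310 + 5785.393 + 15409.80
= 24059.51 MJ
e = 24059.51 / 150.468 = 159.90 MJ/m^2

159.90 MJ/m^2


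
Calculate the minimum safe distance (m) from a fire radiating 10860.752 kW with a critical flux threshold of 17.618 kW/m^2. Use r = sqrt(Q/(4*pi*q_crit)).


4*pi*q_crit = 221.39
Q/(4*pi*q_crit) = 49.056
r = sqrt(49.056) = 7.0040 m

7.0040 m


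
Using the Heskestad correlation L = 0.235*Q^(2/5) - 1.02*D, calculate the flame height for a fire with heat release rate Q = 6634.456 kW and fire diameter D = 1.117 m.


Q^(2/5) = 33.785
0.235 * Q^(2/5) = 7.9394
1.02 * D = 1.1393
L = 6.8001 m

6.8001 m


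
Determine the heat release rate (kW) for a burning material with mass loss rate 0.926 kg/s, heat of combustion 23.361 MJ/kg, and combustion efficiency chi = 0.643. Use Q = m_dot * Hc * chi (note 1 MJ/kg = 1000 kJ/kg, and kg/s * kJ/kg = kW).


Hc = 23.361 MJ/kg = 23.361 * 1000 kJ/kg = 23361 kJ/kg
Q = 0.926 kg/s * 23361 kJ/kg * 0.643 = 13910 kW

13910 kW


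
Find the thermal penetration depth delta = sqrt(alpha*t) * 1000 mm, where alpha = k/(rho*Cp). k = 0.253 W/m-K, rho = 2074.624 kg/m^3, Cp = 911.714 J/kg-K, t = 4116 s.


alpha = 0.253 / (2074.624 * 911.714) = 1.3376e-07 m^2/s
alpha * t = 0.00055055
delta = sqrt(0.00055055) * 1000 = 23.464 mm

23.464 mm


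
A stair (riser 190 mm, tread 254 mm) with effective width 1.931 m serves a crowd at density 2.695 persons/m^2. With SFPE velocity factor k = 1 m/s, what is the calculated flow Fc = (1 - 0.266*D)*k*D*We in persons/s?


1 - 0.266*D = 1 - 0.266*2.695 = 0.28313
Fs = 0.28313 * 1 * 2.695 = 0.76304 persons/(s*m)
Fc = 0.76304 * 1.931 = 1.4734 persons/s

1.4734 persons/s


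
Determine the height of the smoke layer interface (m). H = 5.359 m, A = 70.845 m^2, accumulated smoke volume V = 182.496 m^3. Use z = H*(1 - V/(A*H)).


V/(A*H) = 0.48068
1 - 0.48068 = 0.51932
z = 5.359 * 0.51932 = 2.7830 m

2.7830 m


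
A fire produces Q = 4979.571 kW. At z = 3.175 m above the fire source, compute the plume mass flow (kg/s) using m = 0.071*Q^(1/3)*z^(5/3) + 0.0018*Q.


Q^(1/3) = 17.076
z^(5/3) = 6.8587
First term = 0.071 * 17.076 * 6.8587 = 8.3156
Second term = 0.0018 * 4979.571 = 8.9632
m = 17.279 kg/s

17.279 kg/s


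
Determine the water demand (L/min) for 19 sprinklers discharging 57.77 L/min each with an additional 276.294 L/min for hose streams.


Sprinkler demand = 19 * 57.77 = 1097.63 L/min
Total = 1097.63 + 276.294 = 1373.924 L/min

1373.924 L/min


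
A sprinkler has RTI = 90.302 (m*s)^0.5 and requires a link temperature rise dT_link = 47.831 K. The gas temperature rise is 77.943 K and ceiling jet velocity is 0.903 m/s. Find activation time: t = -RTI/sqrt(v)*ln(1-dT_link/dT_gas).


dT_link/dT_gas = 0.61367
ln(1 - 0.61367) = -0.95105
t = -90.302 / sqrt(0.903) * -0.95105 = 90.377 s

90.377 s


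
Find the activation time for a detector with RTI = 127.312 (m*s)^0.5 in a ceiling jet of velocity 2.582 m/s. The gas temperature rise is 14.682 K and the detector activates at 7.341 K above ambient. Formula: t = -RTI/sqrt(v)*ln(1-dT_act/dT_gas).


dT_act/dT_gas = 0.5
ln(1 - 0.5) = -0.69315
t = -127.312 / sqrt(2.582) * -0.69315 = 54.918 s

54.918 s


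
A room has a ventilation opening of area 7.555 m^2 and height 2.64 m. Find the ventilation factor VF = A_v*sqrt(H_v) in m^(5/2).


sqrt(H_v) = 1.6248
VF = 7.555 * 1.6248 = 12.275 m^(5/2)

12.275 m^(5/2)


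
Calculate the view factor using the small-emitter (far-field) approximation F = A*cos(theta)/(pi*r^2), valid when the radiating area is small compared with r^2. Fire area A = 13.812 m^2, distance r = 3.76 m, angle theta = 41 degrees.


cos(41 deg) = 0.75471
pi*r^2 = 44.415
F = 13.812 * 0.75471 / 44.415 = 0.23470

0.23470


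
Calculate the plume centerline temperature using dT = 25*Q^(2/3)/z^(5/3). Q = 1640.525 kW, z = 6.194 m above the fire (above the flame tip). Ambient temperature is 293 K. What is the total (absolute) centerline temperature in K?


Q^(2/3) = 139.10
z^(5/3) = 20.891
dT = 25 * 139.10 / 20.891 = 166.46 K
T = 293 + 166.46 = 459.46 K

459.46 K


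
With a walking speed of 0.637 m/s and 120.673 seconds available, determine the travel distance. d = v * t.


d = 0.637 * 120.673 = 76.869 m

76.869 m


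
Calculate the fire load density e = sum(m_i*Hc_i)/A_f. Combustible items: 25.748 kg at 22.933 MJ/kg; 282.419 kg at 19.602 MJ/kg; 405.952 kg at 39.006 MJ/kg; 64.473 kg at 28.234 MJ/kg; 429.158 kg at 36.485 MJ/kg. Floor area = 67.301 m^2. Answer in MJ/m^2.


Total energy = 25.748*22.933 + 282.419*19.602 + 405.952*39.006 + 64.473*28.234 + 429.158*36.485
= 590.4789 + 5535.977 + 15834.56 + 1820.331 + 15657.83
= 39439.18 MJ
e = 39439.18 / 67.301 = 586.01 MJ/m^2

586.01 MJ/m^2


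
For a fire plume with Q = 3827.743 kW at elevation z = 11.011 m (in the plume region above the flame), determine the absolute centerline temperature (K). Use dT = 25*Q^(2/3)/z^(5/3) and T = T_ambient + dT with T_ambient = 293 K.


Q^(2/3) = 244.70
z^(5/3) = 54.498
dT = 25 * 244.70 / 54.498 = 112.25 K
T = 293 + 112.25 = 405.25 K

405.25 K


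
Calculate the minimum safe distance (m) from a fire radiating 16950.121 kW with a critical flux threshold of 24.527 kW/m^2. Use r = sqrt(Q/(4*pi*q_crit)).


4*pi*q_crit = 308.22
Q/(4*pi*q_crit) = 54.994
r = sqrt(54.994) = 7.4158 m

7.4158 m


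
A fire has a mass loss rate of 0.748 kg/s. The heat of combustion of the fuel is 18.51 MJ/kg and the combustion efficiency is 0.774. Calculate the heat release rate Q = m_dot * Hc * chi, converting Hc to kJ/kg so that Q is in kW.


Hc = 18.51 MJ/kg = 18.51 * 1000 kJ/kg = 18510 kJ/kg
Q = 0.748 kg/s * 18510 kJ/kg * 0.774 = 10716 kW

10716 kW


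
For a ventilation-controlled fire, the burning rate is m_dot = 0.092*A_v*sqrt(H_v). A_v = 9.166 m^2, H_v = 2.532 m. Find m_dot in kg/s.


sqrt(H_v) = 1.5912
m_dot = 0.092 * 9.166 * 1.5912 = 1.3418 kg/s

1.3418 kg/s


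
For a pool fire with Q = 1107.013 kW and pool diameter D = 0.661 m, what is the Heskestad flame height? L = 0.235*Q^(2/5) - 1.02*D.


Q^(2/5) = 16.507
0.235 * Q^(2/5) = 3.8791
1.02 * D = 0.67422
L = 3.2049 m

3.2049 m


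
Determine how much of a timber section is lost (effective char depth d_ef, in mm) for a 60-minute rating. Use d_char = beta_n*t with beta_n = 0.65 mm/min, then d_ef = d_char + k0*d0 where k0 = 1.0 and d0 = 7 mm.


d_char = 0.65 * 60 = 39 mm
d_ef = 39 + 1.0*7 = 46 mm

46 mm


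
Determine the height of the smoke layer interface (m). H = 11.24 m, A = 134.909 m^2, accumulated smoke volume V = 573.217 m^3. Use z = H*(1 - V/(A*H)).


V/(A*H) = 0.37802
1 - 0.37802 = 0.62198
z = 11.24 * 0.62198 = 6.9911 m

6.9911 m


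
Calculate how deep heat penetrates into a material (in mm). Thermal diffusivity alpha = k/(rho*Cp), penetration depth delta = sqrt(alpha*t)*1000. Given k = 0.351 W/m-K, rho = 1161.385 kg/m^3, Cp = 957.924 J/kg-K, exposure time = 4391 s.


alpha = 0.351 / (1161.385 * 957.924) = 3.1550e-07 m^2/s
alpha * t = 0.0013854
delta = sqrt(0.0013854) * 1000 = 37.220 mm

37.220 mm


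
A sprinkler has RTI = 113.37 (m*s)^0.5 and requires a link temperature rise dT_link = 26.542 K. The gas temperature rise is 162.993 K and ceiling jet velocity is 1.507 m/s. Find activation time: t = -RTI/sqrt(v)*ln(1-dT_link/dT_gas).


dT_link/dT_gas = 0.16284
ln(1 - 0.16284) = -0.17774
t = -113.37 / sqrt(1.507) * -0.17774 = 16.415 s

16.415 s


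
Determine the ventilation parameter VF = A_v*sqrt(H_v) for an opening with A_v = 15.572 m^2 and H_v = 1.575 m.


sqrt(H_v) = 1.2550
VF = 15.572 * 1.2550 = 19.543 m^(5/2)

19.543 m^(5/2)


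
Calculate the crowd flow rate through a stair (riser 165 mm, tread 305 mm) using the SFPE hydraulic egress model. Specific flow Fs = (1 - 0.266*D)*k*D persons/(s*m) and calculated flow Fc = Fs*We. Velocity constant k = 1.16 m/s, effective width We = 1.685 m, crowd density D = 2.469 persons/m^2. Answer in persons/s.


1 - 0.266*D = 1 - 0.266*2.469 = 0.34325
Fs = 0.34325 * 1.16 * 2.469 = 0.98307 persons/(s*m)
Fc = 0.98307 * 1.685 = 1.6565 persons/s

1.6565 persons/s


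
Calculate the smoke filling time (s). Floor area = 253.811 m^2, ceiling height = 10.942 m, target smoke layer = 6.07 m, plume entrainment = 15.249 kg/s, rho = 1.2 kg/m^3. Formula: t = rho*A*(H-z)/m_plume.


H - z = 4.872 m
t = 1.2 * 253.811 * 4.872 / 15.249 = 97.310 s

97.310 s


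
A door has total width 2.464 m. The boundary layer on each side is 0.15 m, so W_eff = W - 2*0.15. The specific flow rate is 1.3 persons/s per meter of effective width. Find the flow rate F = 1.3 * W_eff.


W_eff = 2.464 - 0.30 = 2.164 m
F = 1.3 * 2.164 = 2.8132 persons/s

2.8132 persons/s


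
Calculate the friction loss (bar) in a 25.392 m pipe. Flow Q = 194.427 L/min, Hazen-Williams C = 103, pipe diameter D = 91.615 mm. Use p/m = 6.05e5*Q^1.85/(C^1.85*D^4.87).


Q^1.85 = 17147
C^1.85 = 5293.6
D^4.87 = 3.5874e+09
p/m = 0.00054630 bar/m
p_total = 0.00054630 * 25.392 = 0.013872 bar

0.013872 bar


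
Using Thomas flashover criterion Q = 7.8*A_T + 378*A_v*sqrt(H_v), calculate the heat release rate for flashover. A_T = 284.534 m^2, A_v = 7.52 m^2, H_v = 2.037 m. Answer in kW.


7.8*A_T = 2219.4
sqrt(H_v) = 1.4272
378*A_v*sqrt(H_v) = 4057.0
Q = 2219.4 + 4057.0 = 6276.4 kW

6276.4 kW


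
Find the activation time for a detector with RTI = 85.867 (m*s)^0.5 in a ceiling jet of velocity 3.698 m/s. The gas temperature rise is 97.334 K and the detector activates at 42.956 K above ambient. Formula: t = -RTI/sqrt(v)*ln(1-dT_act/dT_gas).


dT_act/dT_gas = 0.44133
ln(1 - 0.44133) = -0.58219
t = -85.867 / sqrt(3.698) * -0.58219 = 25.996 s

25.996 s


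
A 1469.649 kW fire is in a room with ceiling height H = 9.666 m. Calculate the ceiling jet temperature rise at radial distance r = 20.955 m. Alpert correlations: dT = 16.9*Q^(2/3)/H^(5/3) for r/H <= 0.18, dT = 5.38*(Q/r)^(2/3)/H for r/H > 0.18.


r/H = 20.955 / 9.666 = 2.1679
r/H > 0.18, so dT = 5.38*(Q/r)^(2/3)/H
Q/r = 70.134
(Q/r)^(2/3) = 17.007
dT = 5.38 * 17.007 / 9.666 = 9.4657 K

9.4657 K


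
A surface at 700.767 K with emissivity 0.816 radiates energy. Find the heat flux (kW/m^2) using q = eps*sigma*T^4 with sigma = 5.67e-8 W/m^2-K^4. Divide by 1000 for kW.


T^4 = 2.4115e+11
q = 0.816 * 5.67e-8 * 2.4115e+11 / 1000 = 11.158 kW/m^2

11.158 kW/m^2


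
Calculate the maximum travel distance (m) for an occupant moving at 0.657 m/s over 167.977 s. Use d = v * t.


d = 0.657 * 167.977 = 110.36 m

110.36 m


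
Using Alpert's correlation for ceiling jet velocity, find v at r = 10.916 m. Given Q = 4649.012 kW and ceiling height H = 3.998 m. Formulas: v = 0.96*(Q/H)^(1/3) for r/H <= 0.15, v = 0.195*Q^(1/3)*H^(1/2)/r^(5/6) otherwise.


r/H = 10.916 / 3.998 = 2.7304
r/H > 0.15, so v = 0.195*Q^(1/3)*H^(1/2)/r^(5/6)
Q^(1/3) = 16.690
H^(1/2) = 1.9995
r^(5/6) = 7.3291
v = 0.195 * 16.690 * 1.9995 / 7.3291 = 0.88788 m/s

0.88788 m/s


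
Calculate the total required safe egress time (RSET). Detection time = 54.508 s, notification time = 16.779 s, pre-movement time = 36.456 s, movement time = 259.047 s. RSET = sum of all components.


Total = 54.508 + 16.779 + 36.456 + 259.047 = 366.79 s

366.79 s


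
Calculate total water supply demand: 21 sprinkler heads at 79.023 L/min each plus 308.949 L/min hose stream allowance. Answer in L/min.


Sprinkler demand = 21 * 79.023 = 1659.483 L/min
Total = 1659.483 + 308.949 = 1968.432 L/min

1968.432 L/min


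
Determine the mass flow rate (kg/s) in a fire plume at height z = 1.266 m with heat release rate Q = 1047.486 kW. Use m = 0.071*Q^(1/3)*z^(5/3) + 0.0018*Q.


Q^(1/3) = 10.156
z^(5/3) = 1.4816
First term = 0.071 * 10.156 * 1.4816 = 1.0683
Second term = 0.0018 * 1047.486 = 1.8855
m = 2.9538 kg/s

2.9538 kg/s


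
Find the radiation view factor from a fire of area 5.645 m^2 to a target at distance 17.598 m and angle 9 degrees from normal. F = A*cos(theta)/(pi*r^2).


cos(9 deg) = 0.98769
pi*r^2 = 972.92
F = 5.645 * 0.98769 / 972.92 = 0.0057307

0.0057307


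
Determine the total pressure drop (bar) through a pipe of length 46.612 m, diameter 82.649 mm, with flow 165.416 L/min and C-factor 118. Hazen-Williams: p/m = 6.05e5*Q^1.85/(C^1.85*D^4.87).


Q^1.85 = 12717
C^1.85 = 6807.4
D^4.87 = 2.1724e+09
p/m = 0.00052023 bar/m
p_total = 0.00052023 * 46.612 = 0.024249 bar

0.024249 bar


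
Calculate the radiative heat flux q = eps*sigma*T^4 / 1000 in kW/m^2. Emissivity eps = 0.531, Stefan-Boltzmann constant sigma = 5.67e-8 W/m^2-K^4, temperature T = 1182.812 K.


T^4 = 1.9573e+12
q = 0.531 * 5.67e-8 * 1.9573e+12 / 1000 = 58.931 kW/m^2

58.931 kW/m^2


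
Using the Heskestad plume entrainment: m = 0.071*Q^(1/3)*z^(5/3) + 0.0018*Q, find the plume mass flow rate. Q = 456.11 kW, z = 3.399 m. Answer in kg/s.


Q^(1/3) = 7.6976
z^(5/3) = 7.6840
First term = 0.071 * 7.6976 * 7.6840 = 4.1995
Second term = 0.0018 * 456.11 = 0.82100
m = 5.0205 kg/s

5.0205 kg/s


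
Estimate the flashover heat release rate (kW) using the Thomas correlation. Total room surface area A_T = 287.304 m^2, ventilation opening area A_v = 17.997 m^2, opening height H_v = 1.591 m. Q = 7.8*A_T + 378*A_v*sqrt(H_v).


7.8*A_T = 2241.0
sqrt(H_v) = 1.2613
378*A_v*sqrt(H_v) = 8580.8
Q = 2241.0 + 8580.8 = 10822 kW

10822 kW


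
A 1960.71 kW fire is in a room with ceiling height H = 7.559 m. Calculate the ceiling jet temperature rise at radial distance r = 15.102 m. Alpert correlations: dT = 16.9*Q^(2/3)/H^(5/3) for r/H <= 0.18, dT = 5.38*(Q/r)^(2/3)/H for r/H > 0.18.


r/H = 15.102 / 7.559 = 1.9979
r/H > 0.18, so dT = 5.38*(Q/r)^(2/3)/H
Q/r = 129.83
(Q/r)^(2/3) = 25.640
dT = 5.38 * 25.640 / 7.559 = 18.249 K

18.249 K


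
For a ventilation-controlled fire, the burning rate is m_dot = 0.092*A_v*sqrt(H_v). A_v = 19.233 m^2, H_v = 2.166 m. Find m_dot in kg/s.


sqrt(H_v) = 1.4717
m_dot = 0.092 * 19.233 * 1.4717 = 2.6041 kg/s

2.6041 kg/s


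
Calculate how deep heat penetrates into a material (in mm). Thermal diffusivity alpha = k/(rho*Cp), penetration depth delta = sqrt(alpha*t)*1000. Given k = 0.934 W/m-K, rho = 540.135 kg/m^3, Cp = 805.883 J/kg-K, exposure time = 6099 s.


alpha = 0.934 / (540.135 * 805.883) = 2.1457e-06 m^2/s
alpha * t = 0.013087
delta = sqrt(0.013087) * 1000 = 114.40 mm

114.40 mm


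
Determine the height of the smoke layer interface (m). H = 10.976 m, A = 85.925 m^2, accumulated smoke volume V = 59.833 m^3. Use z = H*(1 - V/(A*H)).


V/(A*H) = 0.063442
1 - 0.063442 = 0.93656
z = 10.976 * 0.93656 = 10.280 m

10.280 m


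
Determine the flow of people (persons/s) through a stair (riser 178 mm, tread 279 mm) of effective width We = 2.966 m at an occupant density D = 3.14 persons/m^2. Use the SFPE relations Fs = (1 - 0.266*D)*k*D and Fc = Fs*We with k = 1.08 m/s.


1 - 0.266*D = 1 - 0.266*3.14 = 0.16476
Fs = 0.16476 * 1.08 * 3.14 = 0.55873 persons/(s*m)
Fc = 0.55873 * 2.966 = 1.6572 persons/s

1.6572 persons/s


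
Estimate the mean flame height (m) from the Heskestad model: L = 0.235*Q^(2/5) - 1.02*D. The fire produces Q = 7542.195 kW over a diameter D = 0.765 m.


Q^(2/5) = 35.563
0.235 * Q^(2/5) = 8.3573
1.02 * D = 0.78030
L = 7.5770 m

7.5770 m


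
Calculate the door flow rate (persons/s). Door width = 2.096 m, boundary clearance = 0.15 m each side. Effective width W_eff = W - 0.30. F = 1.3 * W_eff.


W_eff = 2.096 - 0.30 = 1.796 m
F = 1.3 * 1.796 = 2.3348 persons/s

2.3348 persons/s


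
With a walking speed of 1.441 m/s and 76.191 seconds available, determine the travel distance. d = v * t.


d = 1.441 * 76.191 = 109.79 m

109.79 m


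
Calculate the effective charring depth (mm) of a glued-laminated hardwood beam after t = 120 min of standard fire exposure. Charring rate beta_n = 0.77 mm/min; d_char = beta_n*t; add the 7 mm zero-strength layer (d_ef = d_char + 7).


d_char = 0.77 * 120 = 92.4 mm
d_ef = 92.4 + 1.0*7 = 99.4 mm

99.4 mm


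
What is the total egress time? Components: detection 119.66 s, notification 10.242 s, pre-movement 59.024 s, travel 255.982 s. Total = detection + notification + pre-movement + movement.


Total = 119.66 + 10.242 + 59.024 + 255.982 = 444.908 s

444.908 s


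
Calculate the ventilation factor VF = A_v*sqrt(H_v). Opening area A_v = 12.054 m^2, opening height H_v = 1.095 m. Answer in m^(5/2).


sqrt(H_v) = 1.0464
VF = 12.054 * 1.0464 = 12.614 m^(5/2)

12.614 m^(5/2)


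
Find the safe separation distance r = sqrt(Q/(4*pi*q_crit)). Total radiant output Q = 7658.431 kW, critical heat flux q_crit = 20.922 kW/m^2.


4*pi*q_crit = 262.91
Q/(4*pi*q_crit) = 29.129
r = sqrt(29.129) = 5.3971 m

5.3971 m


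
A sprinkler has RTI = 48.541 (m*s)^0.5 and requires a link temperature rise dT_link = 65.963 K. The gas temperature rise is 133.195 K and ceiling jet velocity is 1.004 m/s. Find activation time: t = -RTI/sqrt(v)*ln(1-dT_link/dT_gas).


dT_link/dT_gas = 0.49524
ln(1 - 0.49524) = -0.68366
t = -48.541 / sqrt(1.004) * -0.68366 = 33.120 s

33.120 s


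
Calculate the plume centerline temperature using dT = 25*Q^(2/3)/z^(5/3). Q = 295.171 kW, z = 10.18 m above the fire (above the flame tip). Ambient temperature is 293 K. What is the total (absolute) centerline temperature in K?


Q^(2/3) = 44.332
z^(5/3) = 47.817
dT = 25 * 44.332 / 47.817 = 23.178 K
T = 293 + 23.178 = 316.18 K

316.18 K


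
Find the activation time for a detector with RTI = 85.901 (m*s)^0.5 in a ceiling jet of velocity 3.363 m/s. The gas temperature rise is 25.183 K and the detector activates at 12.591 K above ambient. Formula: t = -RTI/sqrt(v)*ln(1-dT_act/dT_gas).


dT_act/dT_gas = 0.49998
ln(1 - 0.49998) = -0.69311
t = -85.901 / sqrt(3.363) * -0.69311 = 32.466 s

32.466 s


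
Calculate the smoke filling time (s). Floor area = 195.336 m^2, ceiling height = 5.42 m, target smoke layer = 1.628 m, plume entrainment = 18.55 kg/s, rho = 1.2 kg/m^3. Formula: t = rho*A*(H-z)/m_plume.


H - z = 3.792 m
t = 1.2 * 195.336 * 3.792 / 18.55 = 47.917 s

47.917 s


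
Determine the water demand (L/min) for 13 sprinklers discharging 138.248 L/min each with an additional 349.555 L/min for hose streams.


Sprinkler demand = 13 * 138.248 = 1797.224 L/min
Total = 1797.224 + 349.555 = 2146.779 L/min

2146.779 L/min


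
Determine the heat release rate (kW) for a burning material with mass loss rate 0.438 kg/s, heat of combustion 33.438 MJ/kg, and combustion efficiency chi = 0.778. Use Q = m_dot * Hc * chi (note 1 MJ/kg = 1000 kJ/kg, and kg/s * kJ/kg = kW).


Hc = 33.438 MJ/kg = 33.438 * 1000 kJ/kg = 33438 kJ/kg
Q = 0.438 kg/s * 33438 kJ/kg * 0.778 = 11394 kW

11394 kW


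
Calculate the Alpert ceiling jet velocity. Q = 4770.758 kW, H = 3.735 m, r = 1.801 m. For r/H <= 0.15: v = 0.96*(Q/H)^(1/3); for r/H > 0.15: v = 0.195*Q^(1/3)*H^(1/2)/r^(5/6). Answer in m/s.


r/H = 1.801 / 3.735 = 0.48220
r/H > 0.15, so v = 0.195*Q^(1/3)*H^(1/2)/r^(5/6)
Q^(1/3) = 16.834
H^(1/2) = 1.9326
r^(5/6) = 1.6328
v = 0.195 * 16.834 * 1.9326 / 1.6328 = 3.8855 m/s

3.8855 m/s


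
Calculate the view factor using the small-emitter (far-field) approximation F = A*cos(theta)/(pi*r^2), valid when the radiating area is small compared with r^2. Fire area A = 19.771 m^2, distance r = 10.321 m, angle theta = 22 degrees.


cos(22 deg) = 0.92718
pi*r^2 = 334.65
F = 19.771 * 0.92718 / 334.65 = 0.054777

0.054777


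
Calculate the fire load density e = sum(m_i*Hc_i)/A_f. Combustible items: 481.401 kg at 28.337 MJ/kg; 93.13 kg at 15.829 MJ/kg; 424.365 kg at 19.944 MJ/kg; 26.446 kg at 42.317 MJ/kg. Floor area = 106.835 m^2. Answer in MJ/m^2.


Total energy = 481.401*28.337 + 93.13*15.829 + 424.365*19.944 + 26.446*42.317
= 13641.46 + 1474.155 + 8463.536 + 1119.115
= 24698.27 MJ
e = 24698.27 / 106.835 = 231.18 MJ/m^2

231.18 MJ/m^2


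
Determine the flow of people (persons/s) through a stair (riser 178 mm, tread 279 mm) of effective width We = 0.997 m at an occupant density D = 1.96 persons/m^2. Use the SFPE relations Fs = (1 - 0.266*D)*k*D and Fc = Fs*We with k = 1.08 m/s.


1 - 0.266*D = 1 - 0.266*1.96 = 0.47864
Fs = 0.47864 * 1.08 * 1.96 = 1.0132 persons/(s*m)
Fc = 1.0132 * 0.997 = 1.0101 persons/s

1.0101 persons/s


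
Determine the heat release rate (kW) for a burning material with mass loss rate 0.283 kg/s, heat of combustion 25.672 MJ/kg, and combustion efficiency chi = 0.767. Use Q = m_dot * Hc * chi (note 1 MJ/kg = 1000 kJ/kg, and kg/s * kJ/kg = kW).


Hc = 25.672 MJ/kg = 25.672 * 1000 kJ/kg = 25672 kJ/kg
Q = 0.283 kg/s * 25672 kJ/kg * 0.767 = 5572.4 kW

5572.4 kW


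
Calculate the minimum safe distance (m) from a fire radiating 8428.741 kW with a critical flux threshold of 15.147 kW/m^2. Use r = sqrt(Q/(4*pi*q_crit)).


4*pi*q_crit = 190.34
Q/(4*pi*q_crit) = 44.282
r = sqrt(44.282) = 6.6545 m

6.6545 m


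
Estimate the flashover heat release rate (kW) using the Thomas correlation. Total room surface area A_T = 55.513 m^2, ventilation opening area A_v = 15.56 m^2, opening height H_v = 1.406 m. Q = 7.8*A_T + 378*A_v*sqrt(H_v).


7.8*A_T = 433.00
sqrt(H_v) = 1.1857
378*A_v*sqrt(H_v) = 6974.2
Q = 433.00 + 6974.2 = 7407.2 kW

7407.2 kW


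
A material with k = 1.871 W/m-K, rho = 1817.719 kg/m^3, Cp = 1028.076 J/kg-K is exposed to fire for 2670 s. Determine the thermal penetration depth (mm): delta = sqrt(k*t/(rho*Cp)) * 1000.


alpha = 1.871 / (1817.719 * 1028.076) = 1.0012e-06 m^2/s
alpha * t = 0.0026732
delta = sqrt(0.0026732) * 1000 = 51.703 mm

51.703 mm


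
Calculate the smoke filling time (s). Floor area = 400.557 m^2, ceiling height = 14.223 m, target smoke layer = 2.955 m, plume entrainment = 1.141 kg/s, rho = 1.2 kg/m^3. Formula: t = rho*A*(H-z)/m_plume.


H - z = 11.268 m
t = 1.2 * 400.557 * 11.268 / 1.141 = 4746.9 s

4746.9 s
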